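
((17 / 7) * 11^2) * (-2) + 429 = -1111 / 7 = -158.71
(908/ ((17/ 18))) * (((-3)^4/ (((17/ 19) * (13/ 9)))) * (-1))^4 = 601565429850413113944/ 40552535777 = 14834224748.82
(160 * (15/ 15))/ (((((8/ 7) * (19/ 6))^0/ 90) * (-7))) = -14400/ 7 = -2057.14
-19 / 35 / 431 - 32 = -482739 / 15085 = -32.00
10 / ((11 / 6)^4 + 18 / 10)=64800 / 84869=0.76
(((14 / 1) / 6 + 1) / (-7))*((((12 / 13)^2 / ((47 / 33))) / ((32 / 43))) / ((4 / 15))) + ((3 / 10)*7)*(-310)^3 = -13913839203675 / 222404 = -62561101.44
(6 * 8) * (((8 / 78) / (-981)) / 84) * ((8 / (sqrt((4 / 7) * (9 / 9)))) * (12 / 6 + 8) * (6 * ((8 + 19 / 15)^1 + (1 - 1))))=-35584 * sqrt(7) / 267813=-0.35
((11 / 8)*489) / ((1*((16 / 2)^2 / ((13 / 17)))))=8.03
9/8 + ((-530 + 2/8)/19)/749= 123841/113848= 1.09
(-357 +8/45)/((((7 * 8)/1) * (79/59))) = -947363/199080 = -4.76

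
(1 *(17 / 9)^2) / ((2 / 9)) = 289 / 18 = 16.06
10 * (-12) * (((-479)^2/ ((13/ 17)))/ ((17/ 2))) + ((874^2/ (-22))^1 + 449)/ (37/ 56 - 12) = -384360437128/ 90805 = -4232811.38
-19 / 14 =-1.36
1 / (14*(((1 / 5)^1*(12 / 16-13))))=-10 / 343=-0.03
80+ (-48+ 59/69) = 2267/69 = 32.86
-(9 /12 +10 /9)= -67 /36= -1.86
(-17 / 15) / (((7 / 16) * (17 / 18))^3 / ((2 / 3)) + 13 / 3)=-90243072 / 353472835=-0.26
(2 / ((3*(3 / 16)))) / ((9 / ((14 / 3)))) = 448 / 243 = 1.84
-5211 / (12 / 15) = -26055 / 4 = -6513.75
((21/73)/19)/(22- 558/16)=-168/142861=-0.00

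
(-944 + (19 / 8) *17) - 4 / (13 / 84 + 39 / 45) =-1038227 / 1144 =-907.54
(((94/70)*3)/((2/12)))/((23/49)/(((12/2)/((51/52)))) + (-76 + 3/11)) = -6774768/21203335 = -0.32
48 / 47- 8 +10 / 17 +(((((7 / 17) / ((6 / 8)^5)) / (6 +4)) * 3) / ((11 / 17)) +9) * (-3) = -42481931 / 1186515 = -35.80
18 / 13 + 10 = 11.38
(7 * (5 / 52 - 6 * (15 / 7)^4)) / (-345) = 2.56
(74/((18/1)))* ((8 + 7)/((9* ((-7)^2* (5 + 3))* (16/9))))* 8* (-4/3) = -185/1764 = -0.10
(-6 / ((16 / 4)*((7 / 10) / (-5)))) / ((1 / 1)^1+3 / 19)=9.25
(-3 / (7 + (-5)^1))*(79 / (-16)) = 237 / 32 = 7.41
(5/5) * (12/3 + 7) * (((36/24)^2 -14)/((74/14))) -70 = -13979/148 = -94.45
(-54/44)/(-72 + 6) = 9/484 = 0.02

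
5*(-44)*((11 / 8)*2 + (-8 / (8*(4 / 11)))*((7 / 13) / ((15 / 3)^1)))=-7018 / 13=-539.85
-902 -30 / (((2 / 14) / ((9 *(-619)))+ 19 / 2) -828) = -57579618262 / 63838091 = -901.96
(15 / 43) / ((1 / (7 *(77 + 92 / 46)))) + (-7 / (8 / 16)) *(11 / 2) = 115.91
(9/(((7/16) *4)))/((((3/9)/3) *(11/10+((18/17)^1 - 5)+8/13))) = -716040/34433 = -20.80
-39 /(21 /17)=-221 /7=-31.57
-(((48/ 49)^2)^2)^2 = -28179280429056/ 33232930569601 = -0.85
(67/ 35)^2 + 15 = 18.66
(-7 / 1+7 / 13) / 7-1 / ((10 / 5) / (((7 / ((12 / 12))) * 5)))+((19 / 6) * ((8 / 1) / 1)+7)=1085 / 78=13.91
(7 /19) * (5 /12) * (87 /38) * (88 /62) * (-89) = -44.40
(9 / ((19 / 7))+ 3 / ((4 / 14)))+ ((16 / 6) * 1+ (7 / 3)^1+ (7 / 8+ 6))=3905 / 152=25.69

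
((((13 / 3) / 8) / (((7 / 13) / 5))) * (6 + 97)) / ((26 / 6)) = 6695 / 56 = 119.55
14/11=1.27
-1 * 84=-84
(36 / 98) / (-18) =-1 / 49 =-0.02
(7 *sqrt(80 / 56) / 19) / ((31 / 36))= 36 *sqrt(70) / 589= 0.51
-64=-64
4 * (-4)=-16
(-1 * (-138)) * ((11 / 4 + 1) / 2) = 1035 / 4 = 258.75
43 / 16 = 2.69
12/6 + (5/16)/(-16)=507/256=1.98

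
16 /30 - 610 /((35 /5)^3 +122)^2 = 22942 /43245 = 0.53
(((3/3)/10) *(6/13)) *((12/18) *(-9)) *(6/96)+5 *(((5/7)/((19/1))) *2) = 24803/69160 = 0.36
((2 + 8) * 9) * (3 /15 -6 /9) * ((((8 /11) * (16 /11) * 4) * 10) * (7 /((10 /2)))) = -301056 /121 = -2488.07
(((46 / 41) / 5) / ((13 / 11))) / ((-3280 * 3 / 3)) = -253 / 4370600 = -0.00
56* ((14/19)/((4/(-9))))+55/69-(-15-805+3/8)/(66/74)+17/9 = 286857007/346104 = 828.82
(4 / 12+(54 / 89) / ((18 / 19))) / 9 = 260 / 2403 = 0.11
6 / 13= 0.46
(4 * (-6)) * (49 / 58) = -588 / 29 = -20.28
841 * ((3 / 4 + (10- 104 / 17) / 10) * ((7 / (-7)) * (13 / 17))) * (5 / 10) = -4231071 / 11560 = -366.01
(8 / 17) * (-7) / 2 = -1.65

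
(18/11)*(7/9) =14/11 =1.27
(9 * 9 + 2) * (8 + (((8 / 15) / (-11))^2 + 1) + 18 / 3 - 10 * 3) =-33889813 / 27225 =-1244.80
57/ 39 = 19/ 13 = 1.46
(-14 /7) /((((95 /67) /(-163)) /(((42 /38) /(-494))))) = -229341 /445835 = -0.51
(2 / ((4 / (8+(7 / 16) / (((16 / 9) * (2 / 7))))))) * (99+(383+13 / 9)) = 2141.98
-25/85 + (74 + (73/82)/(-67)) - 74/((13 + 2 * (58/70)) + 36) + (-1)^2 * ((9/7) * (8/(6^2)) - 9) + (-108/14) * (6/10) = 341309260637/5795812890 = 58.89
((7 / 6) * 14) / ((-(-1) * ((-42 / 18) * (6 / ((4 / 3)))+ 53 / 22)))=-539 / 267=-2.02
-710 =-710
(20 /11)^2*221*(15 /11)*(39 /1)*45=2327130000 /1331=1748407.21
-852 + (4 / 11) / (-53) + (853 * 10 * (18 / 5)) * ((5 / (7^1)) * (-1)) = -92990860 / 4081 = -22786.29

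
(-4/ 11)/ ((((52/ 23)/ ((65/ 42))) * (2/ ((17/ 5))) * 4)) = -391/ 3696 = -0.11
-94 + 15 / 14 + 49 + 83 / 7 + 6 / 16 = -1775 / 56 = -31.70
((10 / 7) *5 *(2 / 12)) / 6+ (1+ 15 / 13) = 2.35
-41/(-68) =41/68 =0.60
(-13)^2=169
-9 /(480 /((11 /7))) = -33 /1120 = -0.03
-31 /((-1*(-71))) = -31 /71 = -0.44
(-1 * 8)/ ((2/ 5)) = -20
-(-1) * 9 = 9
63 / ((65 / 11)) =693 / 65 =10.66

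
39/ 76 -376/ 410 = -6293/ 15580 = -0.40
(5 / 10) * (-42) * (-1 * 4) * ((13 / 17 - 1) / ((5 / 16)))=-5376 / 85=-63.25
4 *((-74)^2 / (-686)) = -10952 / 343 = -31.93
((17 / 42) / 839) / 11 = 17 / 387618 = 0.00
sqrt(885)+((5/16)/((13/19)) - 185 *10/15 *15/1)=-384705/208+sqrt(885)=-1819.79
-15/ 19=-0.79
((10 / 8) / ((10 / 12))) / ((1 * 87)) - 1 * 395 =-22909 / 58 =-394.98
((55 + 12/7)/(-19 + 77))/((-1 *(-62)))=397/25172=0.02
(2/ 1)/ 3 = 2/ 3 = 0.67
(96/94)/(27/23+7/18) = 19872/30409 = 0.65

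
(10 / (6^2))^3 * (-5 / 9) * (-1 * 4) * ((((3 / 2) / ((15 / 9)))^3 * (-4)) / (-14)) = 5 / 504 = 0.01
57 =57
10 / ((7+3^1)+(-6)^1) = 5 / 2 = 2.50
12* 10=120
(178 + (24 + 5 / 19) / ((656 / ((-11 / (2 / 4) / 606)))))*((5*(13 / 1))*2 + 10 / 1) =23527990675 / 944148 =24919.81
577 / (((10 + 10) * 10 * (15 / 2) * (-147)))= -577 / 220500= -0.00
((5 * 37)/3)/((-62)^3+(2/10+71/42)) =-12950/50048483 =-0.00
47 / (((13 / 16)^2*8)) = 8.90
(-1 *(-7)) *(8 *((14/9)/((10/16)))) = 6272/45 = 139.38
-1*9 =-9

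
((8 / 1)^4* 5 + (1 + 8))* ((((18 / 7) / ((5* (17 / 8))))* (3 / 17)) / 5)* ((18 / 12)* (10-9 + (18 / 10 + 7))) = 92938104 / 36125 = 2572.68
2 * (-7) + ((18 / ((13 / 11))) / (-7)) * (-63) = 1600 / 13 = 123.08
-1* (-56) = 56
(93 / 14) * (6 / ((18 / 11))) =341 / 14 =24.36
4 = 4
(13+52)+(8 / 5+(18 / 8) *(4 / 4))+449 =10357 / 20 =517.85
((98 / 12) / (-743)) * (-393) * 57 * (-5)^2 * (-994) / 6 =-1515365425 / 1486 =-1019761.39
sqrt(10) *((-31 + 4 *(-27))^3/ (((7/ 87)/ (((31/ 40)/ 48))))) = -2414371481 *sqrt(10)/ 4480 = -1704221.65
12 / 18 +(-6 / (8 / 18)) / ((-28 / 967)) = 466.90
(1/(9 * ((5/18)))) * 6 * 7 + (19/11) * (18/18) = 1019/55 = 18.53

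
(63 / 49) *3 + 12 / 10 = 5.06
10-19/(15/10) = -8/3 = -2.67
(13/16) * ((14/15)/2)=91/240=0.38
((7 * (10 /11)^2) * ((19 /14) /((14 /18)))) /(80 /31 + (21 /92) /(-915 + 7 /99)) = 2208708298800 /564601417457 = 3.91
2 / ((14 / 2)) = 0.29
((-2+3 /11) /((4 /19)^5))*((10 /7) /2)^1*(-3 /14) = 705688215 /1103872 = 639.28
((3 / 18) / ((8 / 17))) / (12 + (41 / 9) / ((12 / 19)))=153 / 8300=0.02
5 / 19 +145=2760 / 19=145.26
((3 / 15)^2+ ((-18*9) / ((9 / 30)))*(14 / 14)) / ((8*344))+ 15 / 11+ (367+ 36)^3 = 49533186757111 / 756800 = 65450828.17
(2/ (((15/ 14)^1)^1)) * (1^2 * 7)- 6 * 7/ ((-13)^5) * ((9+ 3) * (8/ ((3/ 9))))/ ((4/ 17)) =73544548/ 5569395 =13.21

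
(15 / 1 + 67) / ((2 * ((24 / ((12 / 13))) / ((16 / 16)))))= 41 / 26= 1.58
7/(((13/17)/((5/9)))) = 595/117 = 5.09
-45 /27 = -1.67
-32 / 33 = -0.97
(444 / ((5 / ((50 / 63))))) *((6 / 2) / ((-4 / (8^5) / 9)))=-109117440 / 7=-15588205.71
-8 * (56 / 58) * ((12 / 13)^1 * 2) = -5376 / 377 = -14.26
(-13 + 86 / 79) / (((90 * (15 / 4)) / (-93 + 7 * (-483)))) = 726452 / 5925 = 122.61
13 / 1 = 13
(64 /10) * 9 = 288 /5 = 57.60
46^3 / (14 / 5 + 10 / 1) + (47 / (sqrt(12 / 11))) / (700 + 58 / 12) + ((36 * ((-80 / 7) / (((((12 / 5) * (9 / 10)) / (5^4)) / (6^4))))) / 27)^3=-511999999999999979133595 / 2744 + 47 * sqrt(33) / 4229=-186588921282798826214.80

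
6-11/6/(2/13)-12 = -215/12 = -17.92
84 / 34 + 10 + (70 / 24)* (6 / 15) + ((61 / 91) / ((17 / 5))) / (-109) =13795499 / 1011738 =13.64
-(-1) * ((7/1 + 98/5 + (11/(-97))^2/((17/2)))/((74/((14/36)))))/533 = 49641571/189265986780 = 0.00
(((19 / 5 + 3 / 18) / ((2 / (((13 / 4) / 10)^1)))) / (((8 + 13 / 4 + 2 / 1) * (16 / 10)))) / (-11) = -1547 / 559680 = -0.00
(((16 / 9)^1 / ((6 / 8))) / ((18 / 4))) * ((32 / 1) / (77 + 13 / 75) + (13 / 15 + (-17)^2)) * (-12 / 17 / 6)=-1612942336 / 89663355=-17.99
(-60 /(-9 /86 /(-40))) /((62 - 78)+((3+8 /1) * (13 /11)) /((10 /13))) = -688000 /27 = -25481.48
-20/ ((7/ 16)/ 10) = -3200/ 7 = -457.14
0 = 0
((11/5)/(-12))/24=-11/1440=-0.01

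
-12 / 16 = -3 / 4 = -0.75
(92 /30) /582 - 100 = -436477 /4365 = -99.99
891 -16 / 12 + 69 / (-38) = 101215 / 114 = 887.85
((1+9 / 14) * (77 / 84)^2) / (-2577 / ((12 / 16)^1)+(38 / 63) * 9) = -2783 / 6916032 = -0.00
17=17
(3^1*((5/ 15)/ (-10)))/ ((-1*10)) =1/ 100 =0.01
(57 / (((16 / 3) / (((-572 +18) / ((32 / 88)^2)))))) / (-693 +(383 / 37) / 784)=10391040891 / 160817288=64.61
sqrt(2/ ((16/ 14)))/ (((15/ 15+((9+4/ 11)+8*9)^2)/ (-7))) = -847*sqrt(7)/ 1602292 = -0.00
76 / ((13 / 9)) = 684 / 13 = 52.62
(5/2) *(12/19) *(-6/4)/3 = -15/19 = -0.79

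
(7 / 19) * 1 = 7 / 19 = 0.37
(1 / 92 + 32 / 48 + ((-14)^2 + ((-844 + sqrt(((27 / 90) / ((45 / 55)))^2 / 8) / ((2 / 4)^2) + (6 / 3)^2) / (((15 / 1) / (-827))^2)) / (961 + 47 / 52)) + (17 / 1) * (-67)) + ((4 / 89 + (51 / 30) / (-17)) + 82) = -21592817128397 / 6143333580 + 195603694 * sqrt(2) / 168814125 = -3513.20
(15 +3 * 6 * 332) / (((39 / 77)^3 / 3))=911696401 / 6591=138324.44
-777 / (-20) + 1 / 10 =779 / 20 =38.95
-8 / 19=-0.42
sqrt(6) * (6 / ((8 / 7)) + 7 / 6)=77 * sqrt(6) / 12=15.72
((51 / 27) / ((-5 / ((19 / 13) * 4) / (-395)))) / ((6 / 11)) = 561374 / 351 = 1599.36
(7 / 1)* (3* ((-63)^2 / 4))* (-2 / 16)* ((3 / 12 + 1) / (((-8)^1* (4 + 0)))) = 416745 / 4096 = 101.74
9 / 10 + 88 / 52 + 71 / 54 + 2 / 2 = 8612 / 1755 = 4.91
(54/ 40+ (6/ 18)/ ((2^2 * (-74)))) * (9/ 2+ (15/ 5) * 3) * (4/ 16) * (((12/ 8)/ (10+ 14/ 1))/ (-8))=-53901/ 1515520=-0.04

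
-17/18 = -0.94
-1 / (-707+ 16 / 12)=3 / 2117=0.00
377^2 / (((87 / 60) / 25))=2450500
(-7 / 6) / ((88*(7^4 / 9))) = -3 / 60368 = -0.00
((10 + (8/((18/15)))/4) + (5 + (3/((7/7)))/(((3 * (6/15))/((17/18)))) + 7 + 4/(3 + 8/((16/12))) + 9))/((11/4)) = 1277/99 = 12.90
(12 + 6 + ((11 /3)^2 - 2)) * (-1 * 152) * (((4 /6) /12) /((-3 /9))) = 20140 /27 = 745.93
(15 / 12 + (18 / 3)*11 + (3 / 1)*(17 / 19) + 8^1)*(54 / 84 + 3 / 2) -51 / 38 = 88131 / 532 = 165.66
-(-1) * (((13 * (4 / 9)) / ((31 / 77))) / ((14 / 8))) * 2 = 4576 / 279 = 16.40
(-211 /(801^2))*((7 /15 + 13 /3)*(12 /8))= -0.00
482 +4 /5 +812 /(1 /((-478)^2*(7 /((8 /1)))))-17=811691739 /5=162338347.80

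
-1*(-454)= 454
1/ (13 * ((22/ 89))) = 89/ 286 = 0.31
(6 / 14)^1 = 3 / 7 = 0.43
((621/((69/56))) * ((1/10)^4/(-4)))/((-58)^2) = -63/16820000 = -0.00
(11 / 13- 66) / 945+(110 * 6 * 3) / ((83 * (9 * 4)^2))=-29447 / 582660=-0.05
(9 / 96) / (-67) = -3 / 2144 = -0.00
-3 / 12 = -1 / 4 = -0.25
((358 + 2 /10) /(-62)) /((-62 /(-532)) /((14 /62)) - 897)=1667421 /258734215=0.01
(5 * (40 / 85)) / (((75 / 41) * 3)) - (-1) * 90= 69178 / 765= 90.43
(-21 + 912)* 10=8910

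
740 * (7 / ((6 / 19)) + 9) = 23063.33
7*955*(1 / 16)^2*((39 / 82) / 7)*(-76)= -707655 / 5248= -134.84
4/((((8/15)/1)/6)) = 45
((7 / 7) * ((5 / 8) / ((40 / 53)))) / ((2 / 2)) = 53 / 64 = 0.83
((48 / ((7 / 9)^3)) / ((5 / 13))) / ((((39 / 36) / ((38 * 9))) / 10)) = 287214336 / 343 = 837359.58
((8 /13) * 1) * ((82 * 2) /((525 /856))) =164.55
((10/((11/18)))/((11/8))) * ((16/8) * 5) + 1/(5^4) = 9000121/75625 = 119.01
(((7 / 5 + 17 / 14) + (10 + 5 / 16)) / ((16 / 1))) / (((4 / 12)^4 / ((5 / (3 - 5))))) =-586359 / 3584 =-163.60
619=619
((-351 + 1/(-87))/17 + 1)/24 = -29059/35496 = -0.82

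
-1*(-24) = 24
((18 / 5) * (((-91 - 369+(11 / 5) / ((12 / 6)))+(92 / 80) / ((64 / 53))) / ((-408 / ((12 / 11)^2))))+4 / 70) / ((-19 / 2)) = -112103177 / 218864800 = -0.51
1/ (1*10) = 1/ 10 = 0.10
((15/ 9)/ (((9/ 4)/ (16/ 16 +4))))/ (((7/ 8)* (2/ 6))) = 800/ 63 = 12.70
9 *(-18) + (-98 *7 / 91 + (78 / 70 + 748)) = 263707 / 455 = 579.58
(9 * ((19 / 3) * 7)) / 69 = 5.78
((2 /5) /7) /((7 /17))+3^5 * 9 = 535849 /245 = 2187.14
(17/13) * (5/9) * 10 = 850/117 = 7.26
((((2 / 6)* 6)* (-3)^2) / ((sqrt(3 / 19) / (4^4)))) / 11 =1536* sqrt(57) / 11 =1054.23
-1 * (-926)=926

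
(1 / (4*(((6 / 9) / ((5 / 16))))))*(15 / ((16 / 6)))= 675 / 1024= 0.66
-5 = -5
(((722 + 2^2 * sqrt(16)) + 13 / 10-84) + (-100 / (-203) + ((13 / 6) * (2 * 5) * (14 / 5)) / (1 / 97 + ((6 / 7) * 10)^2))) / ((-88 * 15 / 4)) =-1396578666853 / 701885715300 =-1.99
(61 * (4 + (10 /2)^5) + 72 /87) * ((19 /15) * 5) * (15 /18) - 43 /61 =3564067381 /3538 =1007367.83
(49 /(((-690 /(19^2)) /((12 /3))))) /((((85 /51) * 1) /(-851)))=1308986 /25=52359.44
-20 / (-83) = 20 / 83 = 0.24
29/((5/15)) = 87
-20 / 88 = -5 / 22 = -0.23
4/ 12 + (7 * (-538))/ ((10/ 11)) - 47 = -62839/ 15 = -4189.27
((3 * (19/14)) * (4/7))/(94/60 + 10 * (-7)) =-3420/100597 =-0.03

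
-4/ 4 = -1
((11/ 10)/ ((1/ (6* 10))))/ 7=66/ 7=9.43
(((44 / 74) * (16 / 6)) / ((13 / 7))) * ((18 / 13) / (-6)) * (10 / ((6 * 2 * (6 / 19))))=-29260 / 56277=-0.52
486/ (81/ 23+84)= 3726/ 671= 5.55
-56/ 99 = -0.57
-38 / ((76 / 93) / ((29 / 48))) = -899 / 32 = -28.09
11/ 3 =3.67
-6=-6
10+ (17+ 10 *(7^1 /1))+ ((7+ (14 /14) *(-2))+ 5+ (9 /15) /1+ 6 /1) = 568 /5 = 113.60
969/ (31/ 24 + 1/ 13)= 302328/ 427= 708.03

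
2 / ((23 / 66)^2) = 16.47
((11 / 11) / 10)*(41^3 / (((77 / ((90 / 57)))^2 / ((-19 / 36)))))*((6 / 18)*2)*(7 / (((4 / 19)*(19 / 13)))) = -4479865 / 193116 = -23.20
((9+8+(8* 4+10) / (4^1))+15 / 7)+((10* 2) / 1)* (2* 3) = 2095 / 14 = 149.64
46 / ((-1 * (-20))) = 2.30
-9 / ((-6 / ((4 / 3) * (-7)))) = -14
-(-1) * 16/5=16/5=3.20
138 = 138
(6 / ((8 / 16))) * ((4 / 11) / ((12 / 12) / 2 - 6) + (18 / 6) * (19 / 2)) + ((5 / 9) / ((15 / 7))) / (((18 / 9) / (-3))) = 742301 / 2178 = 340.82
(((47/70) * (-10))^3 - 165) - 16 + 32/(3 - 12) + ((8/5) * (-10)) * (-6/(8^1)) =-1467086/3087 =-475.25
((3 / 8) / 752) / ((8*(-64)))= -3 / 3080192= -0.00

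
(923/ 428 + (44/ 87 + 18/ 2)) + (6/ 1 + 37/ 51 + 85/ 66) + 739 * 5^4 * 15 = 48241585891705/ 6963132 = 6928144.68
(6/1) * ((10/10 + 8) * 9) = 486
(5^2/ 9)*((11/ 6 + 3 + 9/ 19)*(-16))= -121000/ 513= -235.87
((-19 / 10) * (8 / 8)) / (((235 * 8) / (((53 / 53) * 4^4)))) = -304 / 1175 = -0.26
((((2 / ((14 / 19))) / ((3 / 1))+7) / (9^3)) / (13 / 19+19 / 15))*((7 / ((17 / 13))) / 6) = 102505 / 20671524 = 0.00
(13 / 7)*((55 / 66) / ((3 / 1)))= 65 / 126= 0.52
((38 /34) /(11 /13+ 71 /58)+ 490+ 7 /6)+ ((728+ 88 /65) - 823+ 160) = 558.06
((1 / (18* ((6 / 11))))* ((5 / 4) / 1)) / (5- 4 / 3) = 5 / 144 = 0.03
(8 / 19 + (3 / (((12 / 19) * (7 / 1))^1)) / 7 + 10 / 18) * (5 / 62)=179905 / 2077992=0.09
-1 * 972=-972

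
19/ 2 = 9.50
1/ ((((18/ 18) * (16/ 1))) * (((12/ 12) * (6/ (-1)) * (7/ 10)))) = -5/ 336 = -0.01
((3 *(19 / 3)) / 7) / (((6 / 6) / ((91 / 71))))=247 / 71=3.48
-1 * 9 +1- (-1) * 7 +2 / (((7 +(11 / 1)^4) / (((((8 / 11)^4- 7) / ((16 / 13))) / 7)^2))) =-19691997937784647 / 19693633991105536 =-1.00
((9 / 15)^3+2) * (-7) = -1939 / 125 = -15.51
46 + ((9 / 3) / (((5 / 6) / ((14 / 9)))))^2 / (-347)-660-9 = -5405309 / 8675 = -623.09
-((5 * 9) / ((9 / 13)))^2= -4225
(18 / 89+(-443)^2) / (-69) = -17466179 / 6141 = -2844.19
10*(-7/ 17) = -4.12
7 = 7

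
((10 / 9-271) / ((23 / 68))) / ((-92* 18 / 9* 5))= 41293 / 47610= 0.87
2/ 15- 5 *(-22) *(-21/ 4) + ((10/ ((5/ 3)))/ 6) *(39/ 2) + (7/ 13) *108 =-97444/ 195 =-499.71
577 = 577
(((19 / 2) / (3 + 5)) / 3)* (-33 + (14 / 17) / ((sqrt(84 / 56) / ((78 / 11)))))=-209 / 16 + 1729* sqrt(6) / 2244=-11.18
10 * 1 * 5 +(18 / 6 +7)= 60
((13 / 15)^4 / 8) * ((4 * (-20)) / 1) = -57122 / 10125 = -5.64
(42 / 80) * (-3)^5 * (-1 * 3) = 382.72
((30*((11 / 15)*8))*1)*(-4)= -704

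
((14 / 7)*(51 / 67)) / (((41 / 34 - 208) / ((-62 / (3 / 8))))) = 573376 / 471077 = 1.22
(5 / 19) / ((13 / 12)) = 60 / 247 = 0.24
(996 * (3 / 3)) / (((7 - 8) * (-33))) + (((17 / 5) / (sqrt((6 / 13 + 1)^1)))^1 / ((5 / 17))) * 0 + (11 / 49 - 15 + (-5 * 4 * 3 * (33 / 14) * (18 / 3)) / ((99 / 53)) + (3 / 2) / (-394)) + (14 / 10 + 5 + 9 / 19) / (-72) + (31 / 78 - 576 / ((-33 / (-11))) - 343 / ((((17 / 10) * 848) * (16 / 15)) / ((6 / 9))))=-42925234688770171 / 68056439330880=-630.73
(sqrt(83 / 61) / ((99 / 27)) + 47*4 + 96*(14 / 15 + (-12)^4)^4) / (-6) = -149783213813160157091146 / 50625-sqrt(5063) / 1342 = -2958680766679706806.79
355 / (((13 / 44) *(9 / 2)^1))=31240 / 117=267.01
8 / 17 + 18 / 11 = 394 / 187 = 2.11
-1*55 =-55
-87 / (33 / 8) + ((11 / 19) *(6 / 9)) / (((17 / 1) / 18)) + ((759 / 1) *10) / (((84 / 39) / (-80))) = -7012004588 / 24871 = -281934.97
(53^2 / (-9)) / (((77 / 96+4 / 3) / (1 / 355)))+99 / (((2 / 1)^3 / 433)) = 9358218671 / 1746600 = 5357.96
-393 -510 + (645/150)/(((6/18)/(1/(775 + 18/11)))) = -77141871/85430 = -902.98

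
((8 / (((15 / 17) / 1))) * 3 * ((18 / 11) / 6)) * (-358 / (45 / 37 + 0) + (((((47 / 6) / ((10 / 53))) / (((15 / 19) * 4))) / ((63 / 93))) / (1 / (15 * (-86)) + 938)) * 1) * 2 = -10171666260786 / 2329286575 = -4366.86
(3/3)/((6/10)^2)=25/9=2.78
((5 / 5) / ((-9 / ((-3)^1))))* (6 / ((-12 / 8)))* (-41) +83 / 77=12877 / 231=55.74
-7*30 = -210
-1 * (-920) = 920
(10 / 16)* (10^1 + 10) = 25 / 2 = 12.50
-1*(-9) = 9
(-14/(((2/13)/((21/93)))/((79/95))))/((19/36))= -1811628/55955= -32.38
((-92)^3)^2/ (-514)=-303177500672/ 257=-1179678990.94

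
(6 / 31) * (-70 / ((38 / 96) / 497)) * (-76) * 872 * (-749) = -26176116234240 / 31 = -844390846265.81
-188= -188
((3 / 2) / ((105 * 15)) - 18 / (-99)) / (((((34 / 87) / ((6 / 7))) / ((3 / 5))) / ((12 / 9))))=367314 / 1145375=0.32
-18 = -18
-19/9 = -2.11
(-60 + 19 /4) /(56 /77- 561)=2431 /24652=0.10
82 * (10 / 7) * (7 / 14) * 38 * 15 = 33385.71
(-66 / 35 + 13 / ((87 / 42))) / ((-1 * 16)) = -0.27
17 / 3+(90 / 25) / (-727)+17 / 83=5309888 / 905115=5.87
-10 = -10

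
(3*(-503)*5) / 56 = -7545 / 56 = -134.73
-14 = -14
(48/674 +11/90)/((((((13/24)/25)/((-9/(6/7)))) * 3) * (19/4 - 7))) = 1642760/118287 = 13.89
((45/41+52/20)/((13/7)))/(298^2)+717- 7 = 84015246953/118331330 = 710.00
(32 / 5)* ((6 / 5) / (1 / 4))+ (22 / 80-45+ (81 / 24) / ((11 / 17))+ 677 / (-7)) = -203094 / 1925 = -105.50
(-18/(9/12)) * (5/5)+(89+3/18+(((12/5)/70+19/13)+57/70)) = 460529/6825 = 67.48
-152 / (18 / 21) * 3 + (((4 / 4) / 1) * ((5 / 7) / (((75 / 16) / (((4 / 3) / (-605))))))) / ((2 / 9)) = -11265132 / 21175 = -532.00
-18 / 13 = -1.38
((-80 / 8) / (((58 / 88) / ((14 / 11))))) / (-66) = 280 / 957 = 0.29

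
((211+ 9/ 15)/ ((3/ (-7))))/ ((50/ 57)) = -70357/ 125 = -562.86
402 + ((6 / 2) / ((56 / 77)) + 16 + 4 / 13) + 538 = 99885 / 104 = 960.43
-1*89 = -89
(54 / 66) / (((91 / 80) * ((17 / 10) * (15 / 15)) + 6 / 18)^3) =124416000000 / 1771857792331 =0.07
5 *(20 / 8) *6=75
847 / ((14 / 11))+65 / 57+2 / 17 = 1292177 / 1938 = 666.76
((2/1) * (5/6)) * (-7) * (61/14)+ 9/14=-1054/21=-50.19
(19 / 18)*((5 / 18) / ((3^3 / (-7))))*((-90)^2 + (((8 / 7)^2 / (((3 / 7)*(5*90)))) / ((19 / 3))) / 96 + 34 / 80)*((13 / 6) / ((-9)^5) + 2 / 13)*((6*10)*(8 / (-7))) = 4121387098920817 / 634594760982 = 6494.52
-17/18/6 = -17/108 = -0.16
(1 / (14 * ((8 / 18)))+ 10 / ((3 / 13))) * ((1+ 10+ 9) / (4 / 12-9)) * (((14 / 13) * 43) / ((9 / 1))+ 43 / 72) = -576.38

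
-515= -515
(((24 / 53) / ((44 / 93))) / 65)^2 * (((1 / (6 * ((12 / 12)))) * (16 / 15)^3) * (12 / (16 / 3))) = 17713152 / 179503878125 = 0.00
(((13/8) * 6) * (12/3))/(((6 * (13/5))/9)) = 45/2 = 22.50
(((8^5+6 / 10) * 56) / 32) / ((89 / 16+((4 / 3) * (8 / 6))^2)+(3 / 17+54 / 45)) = 6317130708 / 1112557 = 5678.03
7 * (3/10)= 21/10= 2.10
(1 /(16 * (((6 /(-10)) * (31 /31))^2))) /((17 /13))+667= 667.13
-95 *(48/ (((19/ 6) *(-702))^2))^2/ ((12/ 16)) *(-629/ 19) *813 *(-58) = -50619504640/ 2713409501049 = -0.02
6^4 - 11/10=12949/10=1294.90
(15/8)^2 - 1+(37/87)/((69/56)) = 1099091/384192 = 2.86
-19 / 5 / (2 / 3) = -57 / 10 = -5.70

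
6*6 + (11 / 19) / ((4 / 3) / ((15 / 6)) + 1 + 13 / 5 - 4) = 1533 / 38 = 40.34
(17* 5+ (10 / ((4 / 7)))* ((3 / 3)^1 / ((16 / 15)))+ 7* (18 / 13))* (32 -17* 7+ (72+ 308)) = 13541581 / 416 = 32551.88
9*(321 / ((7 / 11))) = 31779 / 7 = 4539.86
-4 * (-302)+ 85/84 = 101557/84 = 1209.01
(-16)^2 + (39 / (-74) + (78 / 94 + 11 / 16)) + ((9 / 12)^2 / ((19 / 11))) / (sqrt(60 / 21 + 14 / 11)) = 257.15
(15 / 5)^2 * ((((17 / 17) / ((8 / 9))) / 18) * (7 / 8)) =63 / 128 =0.49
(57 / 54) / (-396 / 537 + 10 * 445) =3401 / 14335524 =0.00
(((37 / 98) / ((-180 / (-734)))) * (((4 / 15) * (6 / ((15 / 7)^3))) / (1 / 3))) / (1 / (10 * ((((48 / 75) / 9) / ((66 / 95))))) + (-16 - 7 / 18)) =-0.05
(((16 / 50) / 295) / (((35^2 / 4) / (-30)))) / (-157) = 192 / 283679375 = 0.00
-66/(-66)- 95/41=-54/41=-1.32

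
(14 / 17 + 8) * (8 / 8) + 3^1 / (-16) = 2349 / 272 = 8.64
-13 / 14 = -0.93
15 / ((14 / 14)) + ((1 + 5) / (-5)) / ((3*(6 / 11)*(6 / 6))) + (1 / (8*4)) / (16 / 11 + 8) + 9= 23.27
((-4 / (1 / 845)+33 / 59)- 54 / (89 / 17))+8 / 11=-3389.03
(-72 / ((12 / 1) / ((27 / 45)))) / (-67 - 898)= 18 / 4825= 0.00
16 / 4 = 4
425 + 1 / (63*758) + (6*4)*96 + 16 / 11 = 1434291401 / 525294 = 2730.45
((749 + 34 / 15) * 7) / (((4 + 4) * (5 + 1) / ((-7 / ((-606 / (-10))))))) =-552181 / 43632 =-12.66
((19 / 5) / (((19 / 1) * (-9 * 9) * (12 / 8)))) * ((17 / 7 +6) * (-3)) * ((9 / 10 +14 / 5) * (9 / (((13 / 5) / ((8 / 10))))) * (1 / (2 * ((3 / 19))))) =82954 / 61425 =1.35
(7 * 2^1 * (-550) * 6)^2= 2134440000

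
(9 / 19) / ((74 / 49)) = 441 / 1406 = 0.31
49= 49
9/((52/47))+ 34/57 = 25879/2964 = 8.73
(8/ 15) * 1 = 8/ 15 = 0.53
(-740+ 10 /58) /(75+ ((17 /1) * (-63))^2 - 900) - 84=-2792203631 /33240264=-84.00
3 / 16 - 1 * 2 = -29 / 16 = -1.81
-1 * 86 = -86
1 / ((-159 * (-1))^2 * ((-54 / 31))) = -31 / 1365174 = -0.00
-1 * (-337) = 337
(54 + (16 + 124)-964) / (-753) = 770 / 753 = 1.02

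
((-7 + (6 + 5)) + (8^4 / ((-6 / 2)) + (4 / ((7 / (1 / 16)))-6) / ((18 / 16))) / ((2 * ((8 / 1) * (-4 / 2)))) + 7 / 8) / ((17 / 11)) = 528979 / 17136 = 30.87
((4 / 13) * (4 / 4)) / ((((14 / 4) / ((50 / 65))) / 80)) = 6400 / 1183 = 5.41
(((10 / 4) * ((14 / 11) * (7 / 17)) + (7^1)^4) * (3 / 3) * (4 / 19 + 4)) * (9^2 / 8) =363877920 / 3553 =102414.28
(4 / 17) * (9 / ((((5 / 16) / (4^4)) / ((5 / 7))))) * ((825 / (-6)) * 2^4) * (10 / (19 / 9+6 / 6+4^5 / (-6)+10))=14598144000 / 84371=173023.24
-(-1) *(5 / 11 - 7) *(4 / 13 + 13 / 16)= -7.33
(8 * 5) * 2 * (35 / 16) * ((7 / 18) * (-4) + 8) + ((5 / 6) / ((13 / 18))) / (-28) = 3694465 / 3276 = 1127.74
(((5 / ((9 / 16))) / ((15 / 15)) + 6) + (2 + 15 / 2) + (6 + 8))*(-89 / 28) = -61499 / 504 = -122.02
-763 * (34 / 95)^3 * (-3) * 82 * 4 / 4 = 7377282192 / 857375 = 8604.50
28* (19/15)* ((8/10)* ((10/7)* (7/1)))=4256/15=283.73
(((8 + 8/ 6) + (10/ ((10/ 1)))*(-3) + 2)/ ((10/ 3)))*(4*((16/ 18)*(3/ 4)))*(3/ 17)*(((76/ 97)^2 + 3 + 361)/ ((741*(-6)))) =-34306520/ 355575519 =-0.10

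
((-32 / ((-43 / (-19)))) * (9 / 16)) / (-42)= 57 / 301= 0.19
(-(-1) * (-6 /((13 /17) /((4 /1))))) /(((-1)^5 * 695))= 408 /9035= 0.05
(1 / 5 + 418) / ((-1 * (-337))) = 2091 / 1685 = 1.24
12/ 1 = 12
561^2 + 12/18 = 314721.67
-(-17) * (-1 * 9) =-153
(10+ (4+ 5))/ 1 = 19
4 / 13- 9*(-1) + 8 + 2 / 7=1601 / 91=17.59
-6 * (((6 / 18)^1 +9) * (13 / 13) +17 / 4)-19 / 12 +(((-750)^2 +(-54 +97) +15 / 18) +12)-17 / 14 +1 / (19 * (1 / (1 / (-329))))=2009148325 / 3572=562471.54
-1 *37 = -37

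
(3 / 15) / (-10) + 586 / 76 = 3653 / 475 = 7.69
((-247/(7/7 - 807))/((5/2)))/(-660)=-19/102300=-0.00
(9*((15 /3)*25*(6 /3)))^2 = 5062500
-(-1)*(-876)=-876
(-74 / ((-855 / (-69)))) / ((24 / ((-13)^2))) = -143819 / 3420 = -42.05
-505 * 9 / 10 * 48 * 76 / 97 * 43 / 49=-71294688 / 4753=-14999.93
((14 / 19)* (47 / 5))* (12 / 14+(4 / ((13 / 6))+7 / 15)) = 406738 / 18525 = 21.96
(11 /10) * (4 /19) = 22 /95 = 0.23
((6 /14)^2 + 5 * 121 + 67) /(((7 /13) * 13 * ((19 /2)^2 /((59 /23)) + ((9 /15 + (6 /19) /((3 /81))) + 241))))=738447540 /2194039631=0.34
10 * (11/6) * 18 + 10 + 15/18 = 2045/6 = 340.83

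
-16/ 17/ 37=-16/ 629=-0.03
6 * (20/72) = 5/3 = 1.67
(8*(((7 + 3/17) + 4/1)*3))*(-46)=-209760/17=-12338.82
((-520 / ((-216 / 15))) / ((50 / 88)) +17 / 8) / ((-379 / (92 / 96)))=-108767 / 654912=-0.17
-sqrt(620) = -2 * sqrt(155) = -24.90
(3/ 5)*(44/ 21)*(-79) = -3476/ 35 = -99.31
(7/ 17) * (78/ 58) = 273/ 493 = 0.55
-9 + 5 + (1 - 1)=-4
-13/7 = -1.86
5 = 5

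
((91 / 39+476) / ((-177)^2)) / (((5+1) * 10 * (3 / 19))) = 5453 / 3383532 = 0.00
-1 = -1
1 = 1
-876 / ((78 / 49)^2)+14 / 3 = -172907 / 507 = -341.04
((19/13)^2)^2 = 130321/28561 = 4.56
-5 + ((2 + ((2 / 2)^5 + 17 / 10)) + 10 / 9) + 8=793 / 90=8.81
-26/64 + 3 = 83/32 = 2.59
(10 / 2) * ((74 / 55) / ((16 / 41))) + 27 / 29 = 46369 / 2552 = 18.17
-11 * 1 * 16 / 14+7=-39 / 7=-5.57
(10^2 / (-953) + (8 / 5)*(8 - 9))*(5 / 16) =-2031 / 3812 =-0.53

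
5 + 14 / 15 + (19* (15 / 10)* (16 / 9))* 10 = 2563 / 5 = 512.60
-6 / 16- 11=-91 / 8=-11.38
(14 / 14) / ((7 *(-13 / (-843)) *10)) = 843 / 910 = 0.93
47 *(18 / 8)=105.75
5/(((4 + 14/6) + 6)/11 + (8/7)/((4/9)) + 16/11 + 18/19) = 21945/26749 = 0.82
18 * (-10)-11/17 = -3071/17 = -180.65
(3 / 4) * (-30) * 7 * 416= -65520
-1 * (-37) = 37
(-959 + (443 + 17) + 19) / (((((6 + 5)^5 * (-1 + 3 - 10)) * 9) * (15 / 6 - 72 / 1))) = -40 / 67158267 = -0.00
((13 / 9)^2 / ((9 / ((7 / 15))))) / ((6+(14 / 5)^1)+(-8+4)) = 1183 / 52488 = 0.02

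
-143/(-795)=143/795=0.18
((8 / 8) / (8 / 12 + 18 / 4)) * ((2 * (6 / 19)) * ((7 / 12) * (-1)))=-0.07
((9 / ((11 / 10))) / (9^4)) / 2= 5 / 8019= 0.00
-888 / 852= -74 / 71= -1.04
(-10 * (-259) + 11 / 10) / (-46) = -25911 / 460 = -56.33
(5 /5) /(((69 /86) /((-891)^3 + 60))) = -881622034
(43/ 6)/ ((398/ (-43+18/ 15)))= -0.75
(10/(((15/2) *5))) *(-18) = -24/5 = -4.80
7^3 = 343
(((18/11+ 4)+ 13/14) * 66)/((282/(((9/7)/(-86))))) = -9099/396116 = -0.02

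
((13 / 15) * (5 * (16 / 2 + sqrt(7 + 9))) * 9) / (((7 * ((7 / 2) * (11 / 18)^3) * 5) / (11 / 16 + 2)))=14670396 / 326095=44.99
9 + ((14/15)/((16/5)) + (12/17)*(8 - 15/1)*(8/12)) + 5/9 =8021/1224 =6.55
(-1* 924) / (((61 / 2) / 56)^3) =-1298153472 / 226981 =-5719.22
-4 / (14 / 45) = -12.86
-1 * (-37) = 37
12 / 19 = 0.63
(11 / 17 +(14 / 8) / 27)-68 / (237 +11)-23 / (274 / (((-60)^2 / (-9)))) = 34.01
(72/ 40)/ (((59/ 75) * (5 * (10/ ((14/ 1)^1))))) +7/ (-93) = 0.57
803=803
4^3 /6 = 32 /3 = 10.67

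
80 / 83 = 0.96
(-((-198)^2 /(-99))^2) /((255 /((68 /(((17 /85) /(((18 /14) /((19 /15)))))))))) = -28226880 /133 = -212232.18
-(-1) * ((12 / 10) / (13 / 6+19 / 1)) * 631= 22716 / 635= 35.77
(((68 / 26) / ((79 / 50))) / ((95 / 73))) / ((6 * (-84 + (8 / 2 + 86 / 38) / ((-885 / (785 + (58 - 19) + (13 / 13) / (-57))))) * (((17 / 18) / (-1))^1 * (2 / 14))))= 220949100 / 12631996273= 0.02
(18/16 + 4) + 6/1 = 89/8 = 11.12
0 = 0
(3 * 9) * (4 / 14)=54 / 7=7.71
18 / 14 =9 / 7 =1.29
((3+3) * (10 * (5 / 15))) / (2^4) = 5 / 4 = 1.25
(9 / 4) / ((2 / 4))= 9 / 2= 4.50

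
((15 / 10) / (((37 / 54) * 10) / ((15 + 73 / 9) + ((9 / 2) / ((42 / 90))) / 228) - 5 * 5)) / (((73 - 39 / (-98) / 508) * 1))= -49670816076 / 59718104844385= -0.00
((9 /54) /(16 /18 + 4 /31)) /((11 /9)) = 837 /6248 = 0.13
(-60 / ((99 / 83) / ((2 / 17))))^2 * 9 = 11022400 / 34969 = 315.20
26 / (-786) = -13 / 393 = -0.03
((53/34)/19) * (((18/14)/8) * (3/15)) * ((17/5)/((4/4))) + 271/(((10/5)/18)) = 129755277/53200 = 2439.01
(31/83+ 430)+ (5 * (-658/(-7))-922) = -1795/83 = -21.63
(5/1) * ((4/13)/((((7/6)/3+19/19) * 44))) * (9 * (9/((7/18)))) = 26244/5005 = 5.24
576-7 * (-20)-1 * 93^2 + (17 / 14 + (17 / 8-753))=-486229 / 56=-8682.66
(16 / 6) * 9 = 24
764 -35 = 729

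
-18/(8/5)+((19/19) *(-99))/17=-1161/68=-17.07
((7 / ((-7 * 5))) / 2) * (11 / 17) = -11 / 170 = -0.06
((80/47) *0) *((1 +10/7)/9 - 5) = 0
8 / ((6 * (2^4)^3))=1 / 3072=0.00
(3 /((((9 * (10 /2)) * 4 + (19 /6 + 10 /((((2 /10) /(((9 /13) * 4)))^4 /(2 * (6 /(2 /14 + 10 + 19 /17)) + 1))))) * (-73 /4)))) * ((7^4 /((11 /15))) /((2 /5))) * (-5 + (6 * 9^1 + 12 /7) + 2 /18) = -630499743564600 /7001605987906739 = -0.09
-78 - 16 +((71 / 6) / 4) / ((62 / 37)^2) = -8574865 / 92256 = -92.95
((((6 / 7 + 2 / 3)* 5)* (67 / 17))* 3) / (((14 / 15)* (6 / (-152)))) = -2036800 / 833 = -2445.14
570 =570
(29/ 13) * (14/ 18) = 203/ 117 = 1.74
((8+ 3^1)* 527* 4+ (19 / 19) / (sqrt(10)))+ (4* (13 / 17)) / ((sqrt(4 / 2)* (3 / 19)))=sqrt(10) / 10+ 494* sqrt(2) / 51+ 23188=23202.01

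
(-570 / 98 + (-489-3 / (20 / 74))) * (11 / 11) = -247899 / 490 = -505.92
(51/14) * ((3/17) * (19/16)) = 171/224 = 0.76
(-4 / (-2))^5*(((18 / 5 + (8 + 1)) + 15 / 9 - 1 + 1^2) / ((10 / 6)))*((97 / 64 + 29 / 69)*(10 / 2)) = 914743 / 345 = 2651.43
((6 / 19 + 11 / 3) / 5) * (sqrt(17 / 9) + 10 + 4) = 227 * sqrt(17) / 855 + 3178 / 285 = 12.25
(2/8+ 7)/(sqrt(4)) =29/8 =3.62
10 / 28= 5 / 14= 0.36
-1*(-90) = 90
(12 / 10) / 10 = 3 / 25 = 0.12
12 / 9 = 4 / 3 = 1.33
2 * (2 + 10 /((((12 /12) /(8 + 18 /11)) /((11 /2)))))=1064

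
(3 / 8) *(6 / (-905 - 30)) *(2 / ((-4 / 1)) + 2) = -27 / 7480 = -0.00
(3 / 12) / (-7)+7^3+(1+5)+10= 10051 / 28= 358.96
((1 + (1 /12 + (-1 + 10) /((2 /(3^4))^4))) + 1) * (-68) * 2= -19758446639 /6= -3293074439.83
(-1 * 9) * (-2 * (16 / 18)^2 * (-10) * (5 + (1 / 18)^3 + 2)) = -6532000 / 6561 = -995.58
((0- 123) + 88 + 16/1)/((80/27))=-513/80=-6.41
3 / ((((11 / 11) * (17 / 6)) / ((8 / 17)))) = 144 / 289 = 0.50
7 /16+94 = 1511 /16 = 94.44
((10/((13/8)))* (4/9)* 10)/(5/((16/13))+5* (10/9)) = 10240/3601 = 2.84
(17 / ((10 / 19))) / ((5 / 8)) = 51.68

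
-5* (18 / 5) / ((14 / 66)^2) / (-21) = 6534 / 343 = 19.05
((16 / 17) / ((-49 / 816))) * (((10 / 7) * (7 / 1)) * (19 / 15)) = -9728 / 49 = -198.53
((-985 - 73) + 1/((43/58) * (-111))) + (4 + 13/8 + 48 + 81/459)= -651861271/649128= -1004.21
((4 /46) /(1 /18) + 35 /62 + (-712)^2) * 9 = 6506146629 /1426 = 4562515.17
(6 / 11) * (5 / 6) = 0.45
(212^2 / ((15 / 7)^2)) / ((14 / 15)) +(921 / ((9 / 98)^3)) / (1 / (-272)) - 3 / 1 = -392953745861 / 1215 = -323418720.87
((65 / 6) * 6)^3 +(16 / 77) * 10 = 21146285 / 77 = 274627.08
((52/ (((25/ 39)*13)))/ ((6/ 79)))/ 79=26/ 25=1.04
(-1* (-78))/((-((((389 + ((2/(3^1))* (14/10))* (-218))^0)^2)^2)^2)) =-78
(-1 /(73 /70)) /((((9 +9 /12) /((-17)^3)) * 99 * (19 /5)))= 1.28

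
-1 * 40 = -40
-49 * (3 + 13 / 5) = -1372 / 5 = -274.40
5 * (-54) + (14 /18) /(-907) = -2204017 /8163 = -270.00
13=13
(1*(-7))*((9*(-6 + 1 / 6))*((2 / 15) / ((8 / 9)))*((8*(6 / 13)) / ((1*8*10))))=1323 / 520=2.54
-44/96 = -0.46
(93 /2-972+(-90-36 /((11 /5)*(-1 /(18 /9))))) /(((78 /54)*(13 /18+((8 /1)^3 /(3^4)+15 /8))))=-76.29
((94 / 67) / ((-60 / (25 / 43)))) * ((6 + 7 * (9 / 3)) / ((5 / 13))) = -0.95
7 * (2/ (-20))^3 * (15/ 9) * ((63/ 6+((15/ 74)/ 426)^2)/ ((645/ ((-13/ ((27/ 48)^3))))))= 3376142797664/ 243370902108375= 0.01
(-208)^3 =-8998912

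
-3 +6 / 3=-1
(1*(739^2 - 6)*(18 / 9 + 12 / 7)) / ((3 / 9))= 42596970 / 7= 6085281.43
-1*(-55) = 55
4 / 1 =4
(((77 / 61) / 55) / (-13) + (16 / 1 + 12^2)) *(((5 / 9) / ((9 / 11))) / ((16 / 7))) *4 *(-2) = -48848261 / 128466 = -380.24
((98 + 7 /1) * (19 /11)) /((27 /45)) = 302.27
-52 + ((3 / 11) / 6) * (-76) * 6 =-800 / 11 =-72.73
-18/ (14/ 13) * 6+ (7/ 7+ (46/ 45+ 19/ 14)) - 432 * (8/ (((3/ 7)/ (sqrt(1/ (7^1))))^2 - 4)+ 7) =-22116289/ 11970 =-1847.64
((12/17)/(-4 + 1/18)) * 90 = -19440/1207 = -16.11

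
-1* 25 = -25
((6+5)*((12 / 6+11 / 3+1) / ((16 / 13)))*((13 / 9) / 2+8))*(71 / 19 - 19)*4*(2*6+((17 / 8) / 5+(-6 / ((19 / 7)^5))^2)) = -9920968271495135369515 / 25161895922015304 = -394285.40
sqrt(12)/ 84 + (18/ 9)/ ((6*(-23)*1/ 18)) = -6/ 23 + sqrt(3)/ 42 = -0.22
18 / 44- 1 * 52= -1135 / 22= -51.59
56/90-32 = -1412/45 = -31.38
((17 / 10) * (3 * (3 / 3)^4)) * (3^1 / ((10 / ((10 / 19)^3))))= 1530 / 6859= 0.22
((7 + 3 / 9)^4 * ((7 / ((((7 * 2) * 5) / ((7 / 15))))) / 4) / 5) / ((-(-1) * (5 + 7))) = 102487 / 182250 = 0.56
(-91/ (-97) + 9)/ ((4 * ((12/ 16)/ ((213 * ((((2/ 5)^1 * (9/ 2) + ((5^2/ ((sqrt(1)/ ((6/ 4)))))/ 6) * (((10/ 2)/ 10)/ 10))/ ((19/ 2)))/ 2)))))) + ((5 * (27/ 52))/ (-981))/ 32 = 131123781871/ 1671379840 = 78.45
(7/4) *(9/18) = 7/8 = 0.88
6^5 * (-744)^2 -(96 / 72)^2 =38738663408 / 9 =4304295934.22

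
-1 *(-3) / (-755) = -3 / 755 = -0.00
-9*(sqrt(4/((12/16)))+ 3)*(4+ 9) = -351- 156*sqrt(3) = -621.20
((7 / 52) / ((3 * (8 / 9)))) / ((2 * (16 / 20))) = 105 / 3328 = 0.03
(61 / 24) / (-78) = -61 / 1872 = -0.03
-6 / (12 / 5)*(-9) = 45 / 2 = 22.50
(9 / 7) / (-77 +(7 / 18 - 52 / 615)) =-33210 / 1981049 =-0.02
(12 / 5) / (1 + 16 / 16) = 6 / 5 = 1.20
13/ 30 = 0.43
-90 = -90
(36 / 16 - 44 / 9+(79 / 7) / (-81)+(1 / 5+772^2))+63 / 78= 87859700269 / 147420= 595982.23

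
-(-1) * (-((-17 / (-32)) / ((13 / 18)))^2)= -23409 / 43264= -0.54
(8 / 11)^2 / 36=0.01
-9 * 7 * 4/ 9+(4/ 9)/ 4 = -251/ 9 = -27.89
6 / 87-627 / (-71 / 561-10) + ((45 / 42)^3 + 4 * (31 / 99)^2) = 14833106294081 / 233197388424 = 63.61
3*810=2430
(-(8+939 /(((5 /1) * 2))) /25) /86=-1019 /21500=-0.05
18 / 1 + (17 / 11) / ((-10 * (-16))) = 18.01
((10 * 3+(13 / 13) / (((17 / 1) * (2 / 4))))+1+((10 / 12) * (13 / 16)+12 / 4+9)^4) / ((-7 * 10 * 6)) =-37336549073681 / 606433443840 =-61.57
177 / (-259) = -177 / 259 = -0.68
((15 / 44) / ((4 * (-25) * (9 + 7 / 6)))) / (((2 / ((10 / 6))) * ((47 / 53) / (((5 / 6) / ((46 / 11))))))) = -265 / 4220224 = -0.00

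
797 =797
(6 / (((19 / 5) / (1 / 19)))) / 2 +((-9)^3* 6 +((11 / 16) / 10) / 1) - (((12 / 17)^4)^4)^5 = -4373.89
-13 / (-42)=13 / 42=0.31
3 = 3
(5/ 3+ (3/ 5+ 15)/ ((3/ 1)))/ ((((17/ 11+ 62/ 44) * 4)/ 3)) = 1133/ 650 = 1.74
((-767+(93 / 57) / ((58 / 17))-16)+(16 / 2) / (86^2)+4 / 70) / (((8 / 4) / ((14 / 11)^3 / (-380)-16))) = 56466328636331247 / 9017542768850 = 6261.83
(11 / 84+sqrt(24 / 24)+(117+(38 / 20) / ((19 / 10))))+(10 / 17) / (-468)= 119.13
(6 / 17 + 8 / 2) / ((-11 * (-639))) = 0.00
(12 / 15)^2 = 16 / 25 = 0.64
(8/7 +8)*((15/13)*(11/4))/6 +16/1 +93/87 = 57805/2639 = 21.90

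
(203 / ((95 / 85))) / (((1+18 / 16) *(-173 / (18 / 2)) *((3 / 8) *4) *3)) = -3248 / 3287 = -0.99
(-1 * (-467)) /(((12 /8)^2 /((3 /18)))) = 934 /27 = 34.59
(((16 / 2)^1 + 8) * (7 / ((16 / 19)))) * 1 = 133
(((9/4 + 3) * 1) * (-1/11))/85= -21/3740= -0.01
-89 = -89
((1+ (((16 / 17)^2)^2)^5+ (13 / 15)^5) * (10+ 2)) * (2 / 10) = 22053297761445026233205103197872 / 5143792874038333973664526265625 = 4.29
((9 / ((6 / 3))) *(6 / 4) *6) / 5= 81 / 10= 8.10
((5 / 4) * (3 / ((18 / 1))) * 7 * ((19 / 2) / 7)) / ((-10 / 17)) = -323 / 96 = -3.36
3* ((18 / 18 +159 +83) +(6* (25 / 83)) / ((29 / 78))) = 1789803 / 2407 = 743.58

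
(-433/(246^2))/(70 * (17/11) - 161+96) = -4763/28745100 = -0.00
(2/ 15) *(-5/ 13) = -2/ 39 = -0.05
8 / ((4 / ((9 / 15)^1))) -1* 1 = 1 / 5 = 0.20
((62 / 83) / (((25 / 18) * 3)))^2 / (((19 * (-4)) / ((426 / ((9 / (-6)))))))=9825264 / 81806875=0.12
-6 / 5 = -1.20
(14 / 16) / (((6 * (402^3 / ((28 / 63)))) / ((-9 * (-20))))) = 0.00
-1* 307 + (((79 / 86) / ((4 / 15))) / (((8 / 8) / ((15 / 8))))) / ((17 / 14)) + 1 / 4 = -7051071 / 23392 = -301.43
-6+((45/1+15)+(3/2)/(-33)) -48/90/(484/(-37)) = 196003/3630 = 54.00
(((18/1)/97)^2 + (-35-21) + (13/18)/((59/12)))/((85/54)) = -1673280468/47186135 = -35.46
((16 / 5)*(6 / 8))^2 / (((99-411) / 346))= -2076 / 325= -6.39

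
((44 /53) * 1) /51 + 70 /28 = 13603 /5406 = 2.52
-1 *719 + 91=-628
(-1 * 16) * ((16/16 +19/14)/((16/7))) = -33/2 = -16.50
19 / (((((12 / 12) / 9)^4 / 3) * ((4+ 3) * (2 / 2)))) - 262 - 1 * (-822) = 377897 / 7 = 53985.29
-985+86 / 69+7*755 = 296786 / 69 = 4301.25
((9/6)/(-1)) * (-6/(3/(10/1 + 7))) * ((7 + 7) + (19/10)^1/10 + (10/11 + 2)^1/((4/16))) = 1448859/1100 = 1317.14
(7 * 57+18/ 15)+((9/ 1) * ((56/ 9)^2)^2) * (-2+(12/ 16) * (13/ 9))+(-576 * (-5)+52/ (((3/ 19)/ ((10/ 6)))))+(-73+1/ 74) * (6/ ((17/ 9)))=-8768.94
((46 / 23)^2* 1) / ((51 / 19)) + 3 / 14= 1217 / 714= 1.70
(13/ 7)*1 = 13/ 7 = 1.86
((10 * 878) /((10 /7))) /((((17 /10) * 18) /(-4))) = -122920 /153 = -803.40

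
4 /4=1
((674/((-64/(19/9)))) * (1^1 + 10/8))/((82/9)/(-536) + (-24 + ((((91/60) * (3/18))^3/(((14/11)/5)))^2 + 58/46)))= 26847951719132160000/12211222982428329451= 2.20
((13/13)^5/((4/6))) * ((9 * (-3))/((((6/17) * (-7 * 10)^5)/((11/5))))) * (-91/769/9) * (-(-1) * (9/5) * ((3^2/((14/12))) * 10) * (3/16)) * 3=-0.00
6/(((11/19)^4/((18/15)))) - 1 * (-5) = 5057581/73205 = 69.09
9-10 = -1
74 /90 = 37 /45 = 0.82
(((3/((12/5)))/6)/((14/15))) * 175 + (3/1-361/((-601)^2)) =243082497/5779216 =42.06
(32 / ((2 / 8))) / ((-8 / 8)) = -128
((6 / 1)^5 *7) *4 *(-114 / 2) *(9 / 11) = -111694464 / 11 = -10154042.18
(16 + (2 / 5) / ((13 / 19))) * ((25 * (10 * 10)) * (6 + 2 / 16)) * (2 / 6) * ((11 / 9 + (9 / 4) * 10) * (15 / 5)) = 1409687125 / 234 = 6024303.95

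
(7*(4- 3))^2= 49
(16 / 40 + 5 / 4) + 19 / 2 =223 / 20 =11.15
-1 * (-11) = 11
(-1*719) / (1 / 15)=-10785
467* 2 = 934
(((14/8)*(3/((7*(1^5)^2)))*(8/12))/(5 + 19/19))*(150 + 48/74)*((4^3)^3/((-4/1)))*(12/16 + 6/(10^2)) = -616439808/925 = -666421.41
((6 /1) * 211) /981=422 /327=1.29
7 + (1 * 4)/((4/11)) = 18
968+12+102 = 1082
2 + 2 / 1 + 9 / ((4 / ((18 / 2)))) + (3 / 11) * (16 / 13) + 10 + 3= 21499 / 572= 37.59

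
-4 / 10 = -2 / 5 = -0.40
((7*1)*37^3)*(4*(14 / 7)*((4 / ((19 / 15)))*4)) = 680776320 / 19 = 35830332.63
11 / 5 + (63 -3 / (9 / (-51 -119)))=1828 / 15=121.87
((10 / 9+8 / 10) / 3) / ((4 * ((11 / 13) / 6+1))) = 559 / 4005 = 0.14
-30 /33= -10 /11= -0.91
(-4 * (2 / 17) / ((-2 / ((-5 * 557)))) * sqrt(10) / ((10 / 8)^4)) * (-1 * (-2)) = -1140736 * sqrt(10) / 2125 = -1697.56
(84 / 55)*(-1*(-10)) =168 / 11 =15.27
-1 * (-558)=558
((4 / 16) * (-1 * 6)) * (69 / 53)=-1.95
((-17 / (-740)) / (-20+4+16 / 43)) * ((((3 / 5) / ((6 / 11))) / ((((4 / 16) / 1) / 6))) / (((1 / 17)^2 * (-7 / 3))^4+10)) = -4543457312229561 / 1170755323335399200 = -0.00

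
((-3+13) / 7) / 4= 5 / 14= 0.36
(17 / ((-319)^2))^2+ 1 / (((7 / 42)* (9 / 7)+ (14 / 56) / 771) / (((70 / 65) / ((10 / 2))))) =3129703455432977 / 3118447156083545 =1.00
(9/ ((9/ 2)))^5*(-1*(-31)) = 992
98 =98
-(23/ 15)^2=-529/ 225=-2.35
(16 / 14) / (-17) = -8 / 119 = -0.07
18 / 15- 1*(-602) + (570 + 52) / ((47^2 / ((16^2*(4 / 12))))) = 627.23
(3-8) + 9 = 4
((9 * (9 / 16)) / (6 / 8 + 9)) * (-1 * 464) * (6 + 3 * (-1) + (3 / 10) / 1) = -51678 / 65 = -795.05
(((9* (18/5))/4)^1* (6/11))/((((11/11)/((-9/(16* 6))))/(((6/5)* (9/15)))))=-6561/22000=-0.30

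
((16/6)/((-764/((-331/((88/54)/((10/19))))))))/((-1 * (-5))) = 2979/39919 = 0.07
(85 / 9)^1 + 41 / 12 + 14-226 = -7169 / 36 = -199.14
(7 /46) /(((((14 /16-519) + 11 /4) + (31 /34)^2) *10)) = -4046 /136806875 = -0.00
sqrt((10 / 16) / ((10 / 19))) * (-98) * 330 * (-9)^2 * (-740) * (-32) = -67596396020.29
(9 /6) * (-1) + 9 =15 /2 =7.50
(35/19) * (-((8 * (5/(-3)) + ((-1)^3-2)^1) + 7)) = 980/57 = 17.19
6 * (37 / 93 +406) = 75590 / 31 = 2438.39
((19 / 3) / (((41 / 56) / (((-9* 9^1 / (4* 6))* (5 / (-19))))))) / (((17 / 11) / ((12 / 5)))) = 8316 / 697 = 11.93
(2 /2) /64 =1 /64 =0.02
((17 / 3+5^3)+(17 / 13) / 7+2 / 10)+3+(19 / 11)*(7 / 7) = 2038748 / 15015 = 135.78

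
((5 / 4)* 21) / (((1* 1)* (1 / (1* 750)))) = 39375 / 2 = 19687.50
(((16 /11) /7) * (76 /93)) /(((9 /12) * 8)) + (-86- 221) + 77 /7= -6358360 /21483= -295.97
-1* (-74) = 74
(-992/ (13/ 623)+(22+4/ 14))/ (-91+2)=4324084/ 8099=533.90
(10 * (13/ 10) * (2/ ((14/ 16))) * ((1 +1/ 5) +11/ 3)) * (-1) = -15184/ 105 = -144.61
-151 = -151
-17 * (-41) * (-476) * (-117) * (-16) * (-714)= 443449109376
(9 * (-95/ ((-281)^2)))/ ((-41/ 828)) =707940/ 3237401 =0.22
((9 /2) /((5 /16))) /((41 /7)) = 504 /205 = 2.46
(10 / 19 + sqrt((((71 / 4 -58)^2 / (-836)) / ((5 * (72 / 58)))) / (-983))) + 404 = 161 * sqrt(29789815) / 49307280 + 7686 / 19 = 404.54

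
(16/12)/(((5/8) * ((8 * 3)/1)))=4/45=0.09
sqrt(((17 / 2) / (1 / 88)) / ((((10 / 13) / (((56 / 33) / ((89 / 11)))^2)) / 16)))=224 * sqrt(24310) / 1335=26.16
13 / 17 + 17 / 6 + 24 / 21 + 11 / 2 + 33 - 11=11510 / 357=32.24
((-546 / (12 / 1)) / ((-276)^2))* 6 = -91 / 25392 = -0.00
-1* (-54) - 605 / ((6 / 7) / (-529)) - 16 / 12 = 746877 / 2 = 373438.50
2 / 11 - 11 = -119 / 11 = -10.82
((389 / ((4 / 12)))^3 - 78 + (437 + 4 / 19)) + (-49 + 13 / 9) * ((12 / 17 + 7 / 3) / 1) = 13860500514038 / 8721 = 1589324677.68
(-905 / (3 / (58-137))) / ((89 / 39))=929435 / 89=10443.09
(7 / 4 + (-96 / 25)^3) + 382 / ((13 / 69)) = 1602790603 / 812500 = 1972.67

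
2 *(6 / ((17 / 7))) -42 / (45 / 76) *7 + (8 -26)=-129946 / 255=-509.59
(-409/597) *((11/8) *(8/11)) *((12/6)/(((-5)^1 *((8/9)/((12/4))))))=3681/3980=0.92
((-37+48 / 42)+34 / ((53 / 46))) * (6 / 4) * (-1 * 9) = 63585 / 742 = 85.69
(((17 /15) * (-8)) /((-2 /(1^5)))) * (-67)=-4556 /15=-303.73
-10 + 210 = 200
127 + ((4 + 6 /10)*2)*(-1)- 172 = -271 /5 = -54.20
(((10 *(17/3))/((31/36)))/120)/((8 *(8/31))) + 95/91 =7627/5824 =1.31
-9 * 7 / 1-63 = -126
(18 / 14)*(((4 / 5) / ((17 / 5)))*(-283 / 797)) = -10188 / 94843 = -0.11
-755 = -755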